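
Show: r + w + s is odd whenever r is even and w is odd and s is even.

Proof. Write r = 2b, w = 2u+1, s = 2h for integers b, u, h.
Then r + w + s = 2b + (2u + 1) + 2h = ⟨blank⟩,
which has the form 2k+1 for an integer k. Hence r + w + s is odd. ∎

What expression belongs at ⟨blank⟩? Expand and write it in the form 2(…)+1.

2(b + h + u) + 1

2b + (2u + 1) + 2h = 2b + 2h + 2u + 1
= 2(b + h + u) + 1.
Since b + h + u is an integer, the sum is of the form 2k+1 for an integer k.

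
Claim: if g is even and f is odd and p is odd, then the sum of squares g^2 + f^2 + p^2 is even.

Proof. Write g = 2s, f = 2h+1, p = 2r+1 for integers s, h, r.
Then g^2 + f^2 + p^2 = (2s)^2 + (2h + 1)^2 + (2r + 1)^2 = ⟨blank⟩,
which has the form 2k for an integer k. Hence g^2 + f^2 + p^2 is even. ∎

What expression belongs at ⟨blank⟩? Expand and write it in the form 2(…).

(2s)^2 + (2h + 1)^2 + (2r + 1)^2 = 4h^2 + 4h + 4r^2 + 4r + 4s^2 + 2
= 2(2h^2 + 2h + 2r^2 + 2r + 2s^2 + 1).
Since 2h^2 + 2h + 2r^2 + 2r + 2s^2 + 1 is an integer, the sum of squares is of the form 2k for an integer k.

2(2h^2 + 2h + 2r^2 + 2r + 2s^2 + 1)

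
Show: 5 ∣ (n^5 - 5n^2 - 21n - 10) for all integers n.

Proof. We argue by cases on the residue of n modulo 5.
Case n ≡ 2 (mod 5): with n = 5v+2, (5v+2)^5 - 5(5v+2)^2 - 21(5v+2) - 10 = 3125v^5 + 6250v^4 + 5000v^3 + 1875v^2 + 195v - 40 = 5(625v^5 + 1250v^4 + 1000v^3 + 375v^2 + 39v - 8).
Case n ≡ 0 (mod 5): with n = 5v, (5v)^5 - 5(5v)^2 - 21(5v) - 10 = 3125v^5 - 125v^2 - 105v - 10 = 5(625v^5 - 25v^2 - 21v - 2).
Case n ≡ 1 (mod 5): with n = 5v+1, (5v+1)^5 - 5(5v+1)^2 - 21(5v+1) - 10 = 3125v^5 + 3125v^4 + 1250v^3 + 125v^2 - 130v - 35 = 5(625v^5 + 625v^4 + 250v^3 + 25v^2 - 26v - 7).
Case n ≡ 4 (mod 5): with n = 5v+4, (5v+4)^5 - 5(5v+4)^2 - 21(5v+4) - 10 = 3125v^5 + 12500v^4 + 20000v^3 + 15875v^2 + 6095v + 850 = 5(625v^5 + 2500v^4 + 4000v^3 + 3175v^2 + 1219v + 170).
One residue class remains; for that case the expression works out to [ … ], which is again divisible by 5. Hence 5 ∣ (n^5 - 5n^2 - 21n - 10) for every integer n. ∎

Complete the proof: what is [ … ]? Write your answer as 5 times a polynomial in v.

5(625v^5 + 1875v^4 + 2250v^3 + 1325v^2 + 354v + 25)

Only n ≡ 3 (mod 5) is unaccounted for. Put n = 5v+3:
(5v+3)^5 - 5(5v+3)^2 - 21(5v+3) - 10 expands to 3125v^5 + 9375v^4 + 11250v^3 + 6625v^2 + 1770v + 125,
and factoring out 5 leaves 5(625v^5 + 1875v^4 + 2250v^3 + 1325v^2 + 354v + 25).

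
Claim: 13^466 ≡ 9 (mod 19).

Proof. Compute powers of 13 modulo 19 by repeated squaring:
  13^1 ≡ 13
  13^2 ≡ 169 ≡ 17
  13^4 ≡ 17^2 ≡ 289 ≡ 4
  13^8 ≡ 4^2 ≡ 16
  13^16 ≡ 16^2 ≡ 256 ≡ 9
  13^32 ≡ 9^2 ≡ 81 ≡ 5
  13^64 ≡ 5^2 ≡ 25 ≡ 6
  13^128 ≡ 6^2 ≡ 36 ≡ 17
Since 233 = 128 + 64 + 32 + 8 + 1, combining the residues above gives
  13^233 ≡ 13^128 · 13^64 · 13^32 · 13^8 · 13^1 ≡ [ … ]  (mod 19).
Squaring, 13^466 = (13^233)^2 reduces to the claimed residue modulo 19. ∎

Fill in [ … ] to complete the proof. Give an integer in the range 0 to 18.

13^128 · 13^64 · 13^32 · 13^8 · 13^1 ≡ 17 · 6 · 5 · 16 · 13 = 106080.
106080 mod 19 = 3, so 13^233 ≡ 3 (mod 19).

3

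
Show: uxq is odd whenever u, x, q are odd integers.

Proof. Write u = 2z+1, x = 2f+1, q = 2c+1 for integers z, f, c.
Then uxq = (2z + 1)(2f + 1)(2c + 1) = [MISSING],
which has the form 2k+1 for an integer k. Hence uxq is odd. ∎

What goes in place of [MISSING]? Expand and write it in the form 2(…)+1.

2(4cfz + 2cf + 2cz + c + 2fz + f + z) + 1

Expanding: (2z + 1)(2f + 1)(2c + 1) = 8cfz + 4cf + 4cz + 2c + 4fz + 2f + 2z + 1.
Every term except the constant is even, so this is 2(4cfz + 2cf + 2cz + c + 2fz + f + z) + 1,
and 4cfz + 2cf + 2cz + c + 2fz + f + z ∈ ℤ gives the required form.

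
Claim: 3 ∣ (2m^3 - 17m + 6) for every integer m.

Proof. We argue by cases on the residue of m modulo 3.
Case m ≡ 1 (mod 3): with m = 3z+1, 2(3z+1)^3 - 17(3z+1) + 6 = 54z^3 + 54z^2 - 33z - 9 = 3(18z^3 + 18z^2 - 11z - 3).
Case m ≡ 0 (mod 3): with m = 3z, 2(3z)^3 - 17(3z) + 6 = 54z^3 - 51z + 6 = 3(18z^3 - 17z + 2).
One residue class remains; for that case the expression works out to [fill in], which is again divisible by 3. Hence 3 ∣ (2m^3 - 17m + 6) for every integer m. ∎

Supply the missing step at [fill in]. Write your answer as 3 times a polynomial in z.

The residues treated are {1, 0}, so the missing case is m ≡ 2 (mod 3); write m = 3z+2.
Then 2(3z+2)^3 - 17(3z+2) + 6 = 54z^3 + 108z^2 + 21z - 12 = 3(18z^3 + 36z^2 + 7z - 4).

3(18z^3 + 36z^2 + 7z - 4)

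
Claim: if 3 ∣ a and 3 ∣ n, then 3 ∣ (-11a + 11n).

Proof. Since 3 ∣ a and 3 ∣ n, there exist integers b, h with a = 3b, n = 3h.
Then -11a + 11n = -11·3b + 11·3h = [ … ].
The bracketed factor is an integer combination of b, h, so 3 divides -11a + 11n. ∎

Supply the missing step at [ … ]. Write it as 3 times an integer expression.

Pull the common 3 out of every term: -11·3b + 11·3h = 3(-11b + 11h).
-11b + 11h is an integer, which exhibits the divisibility.

3(-11b + 11h)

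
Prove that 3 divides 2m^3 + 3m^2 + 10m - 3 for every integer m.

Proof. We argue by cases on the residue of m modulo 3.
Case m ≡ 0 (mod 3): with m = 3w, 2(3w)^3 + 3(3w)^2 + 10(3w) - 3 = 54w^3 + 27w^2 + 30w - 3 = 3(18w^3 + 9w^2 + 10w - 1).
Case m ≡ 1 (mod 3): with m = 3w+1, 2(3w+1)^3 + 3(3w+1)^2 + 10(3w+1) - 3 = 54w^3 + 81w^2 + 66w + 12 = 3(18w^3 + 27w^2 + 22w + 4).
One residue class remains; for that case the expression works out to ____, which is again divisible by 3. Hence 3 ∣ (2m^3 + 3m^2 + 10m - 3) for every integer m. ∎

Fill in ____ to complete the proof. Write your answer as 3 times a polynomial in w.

3(18w^3 + 45w^2 + 46w + 15)

Only m ≡ 2 (mod 3) is unaccounted for. Put m = 3w+2:
2(3w+2)^3 + 3(3w+2)^2 + 10(3w+2) - 3 expands to 54w^3 + 135w^2 + 138w + 45,
and factoring out 3 leaves 3(18w^3 + 45w^2 + 46w + 15).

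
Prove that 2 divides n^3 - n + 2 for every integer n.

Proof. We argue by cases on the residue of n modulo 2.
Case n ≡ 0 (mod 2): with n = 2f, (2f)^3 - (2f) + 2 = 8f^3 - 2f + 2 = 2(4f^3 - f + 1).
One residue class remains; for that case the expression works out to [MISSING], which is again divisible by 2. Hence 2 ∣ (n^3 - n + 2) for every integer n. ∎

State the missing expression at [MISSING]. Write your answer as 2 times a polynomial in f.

The residues treated are {0}, so the missing case is n ≡ 1 (mod 2); write n = 2f+1.
Then (2f+1)^3 - (2f+1) + 2 = 8f^3 + 12f^2 + 4f + 2 = 2(4f^3 + 6f^2 + 2f + 1).

2(4f^3 + 6f^2 + 2f + 1)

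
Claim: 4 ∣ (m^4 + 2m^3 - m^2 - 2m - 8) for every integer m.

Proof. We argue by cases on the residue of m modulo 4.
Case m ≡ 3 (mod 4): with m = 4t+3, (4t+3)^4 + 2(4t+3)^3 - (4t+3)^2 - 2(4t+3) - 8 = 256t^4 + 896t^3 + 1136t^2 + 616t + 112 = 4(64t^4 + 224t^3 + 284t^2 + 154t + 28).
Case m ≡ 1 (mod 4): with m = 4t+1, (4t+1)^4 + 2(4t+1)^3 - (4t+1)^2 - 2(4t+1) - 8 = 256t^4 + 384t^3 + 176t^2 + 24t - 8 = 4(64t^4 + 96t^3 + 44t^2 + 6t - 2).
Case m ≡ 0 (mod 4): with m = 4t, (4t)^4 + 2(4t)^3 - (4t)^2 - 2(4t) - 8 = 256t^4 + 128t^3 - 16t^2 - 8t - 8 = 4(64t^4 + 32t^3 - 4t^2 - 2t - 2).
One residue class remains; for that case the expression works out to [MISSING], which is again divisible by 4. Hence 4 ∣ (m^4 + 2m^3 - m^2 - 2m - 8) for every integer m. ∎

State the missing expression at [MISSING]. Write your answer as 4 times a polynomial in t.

4(64t^4 + 160t^3 + 140t^2 + 50t + 4)

Only m ≡ 2 (mod 4) is unaccounted for. Put m = 4t+2:
(4t+2)^4 + 2(4t+2)^3 - (4t+2)^2 - 2(4t+2) - 8 expands to 256t^4 + 640t^3 + 560t^2 + 200t + 16,
and factoring out 4 leaves 4(64t^4 + 160t^3 + 140t^2 + 50t + 4).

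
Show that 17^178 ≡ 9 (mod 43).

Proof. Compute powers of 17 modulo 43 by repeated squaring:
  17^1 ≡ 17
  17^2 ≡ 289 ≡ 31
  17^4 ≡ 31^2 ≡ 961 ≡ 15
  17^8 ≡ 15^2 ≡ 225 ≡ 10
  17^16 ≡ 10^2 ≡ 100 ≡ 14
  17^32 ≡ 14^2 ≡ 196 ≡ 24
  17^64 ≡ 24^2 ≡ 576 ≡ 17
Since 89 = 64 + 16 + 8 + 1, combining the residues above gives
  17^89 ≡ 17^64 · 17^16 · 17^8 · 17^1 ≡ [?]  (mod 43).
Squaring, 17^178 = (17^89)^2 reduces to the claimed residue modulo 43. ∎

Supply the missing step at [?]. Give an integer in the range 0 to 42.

17^64 · 17^16 · 17^8 · 17^1 ≡ 17 · 14 · 10 · 17 = 40460.
40460 mod 43 = 40, so 17^89 ≡ 40 (mod 43).

40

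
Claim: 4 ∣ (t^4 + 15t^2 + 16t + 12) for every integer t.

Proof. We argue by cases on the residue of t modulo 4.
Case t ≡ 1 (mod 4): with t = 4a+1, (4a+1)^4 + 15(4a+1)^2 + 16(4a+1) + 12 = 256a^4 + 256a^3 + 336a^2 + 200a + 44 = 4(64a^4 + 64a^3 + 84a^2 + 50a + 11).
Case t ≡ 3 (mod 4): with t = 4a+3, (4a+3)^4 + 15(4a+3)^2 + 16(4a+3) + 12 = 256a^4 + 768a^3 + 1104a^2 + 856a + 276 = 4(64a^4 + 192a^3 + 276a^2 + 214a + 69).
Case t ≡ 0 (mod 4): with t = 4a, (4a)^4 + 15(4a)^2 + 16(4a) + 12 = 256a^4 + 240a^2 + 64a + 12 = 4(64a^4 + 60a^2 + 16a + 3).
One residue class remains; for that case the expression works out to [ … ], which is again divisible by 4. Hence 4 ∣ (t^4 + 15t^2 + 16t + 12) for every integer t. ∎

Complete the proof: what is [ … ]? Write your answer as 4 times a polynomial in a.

Only t ≡ 2 (mod 4) is unaccounted for. Put t = 4a+2:
(4a+2)^4 + 15(4a+2)^2 + 16(4a+2) + 12 expands to 256a^4 + 512a^3 + 624a^2 + 432a + 120,
and factoring out 4 leaves 4(64a^4 + 128a^3 + 156a^2 + 108a + 30).

4(64a^4 + 128a^3 + 156a^2 + 108a + 30)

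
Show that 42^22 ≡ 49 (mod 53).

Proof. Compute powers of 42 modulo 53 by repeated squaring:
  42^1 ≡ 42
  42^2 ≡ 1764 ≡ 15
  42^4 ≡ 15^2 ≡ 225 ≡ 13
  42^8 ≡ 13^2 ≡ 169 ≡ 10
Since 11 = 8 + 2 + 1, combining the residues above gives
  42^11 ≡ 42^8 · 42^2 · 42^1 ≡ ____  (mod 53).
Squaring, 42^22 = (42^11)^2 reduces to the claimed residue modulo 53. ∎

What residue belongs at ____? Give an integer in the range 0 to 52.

Multiply the listed residues: 10 · 15 · 42 = 150 → 6300.
Reducing modulo 53: 6300 = 118·53 + 46, so 42^11 ≡ 46.

46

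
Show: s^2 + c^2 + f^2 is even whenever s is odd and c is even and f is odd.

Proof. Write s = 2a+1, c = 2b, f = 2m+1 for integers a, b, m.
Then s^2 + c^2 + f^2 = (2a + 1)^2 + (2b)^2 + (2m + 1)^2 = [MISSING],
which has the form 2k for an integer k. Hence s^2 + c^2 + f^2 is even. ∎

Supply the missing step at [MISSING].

2(2a^2 + 2a + 2b^2 + 2m^2 + 2m + 1)

Expanding: (2a + 1)^2 + (2b)^2 + (2m + 1)^2 = 4a^2 + 4a + 4b^2 + 4m^2 + 4m + 2.
Every term is even; pulling out the factor of 2 gives 2(2a^2 + 2a + 2b^2 + 2m^2 + 2m + 1).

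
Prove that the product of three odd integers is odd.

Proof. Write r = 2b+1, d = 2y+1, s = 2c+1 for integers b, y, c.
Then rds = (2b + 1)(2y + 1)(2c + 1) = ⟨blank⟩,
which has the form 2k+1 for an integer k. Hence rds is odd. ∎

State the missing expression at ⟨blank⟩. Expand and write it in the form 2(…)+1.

(2b + 1)(2y + 1)(2c + 1) = 8bcy + 4bc + 4by + 2b + 4cy + 2c + 2y + 1
= 2(4bcy + 2bc + 2by + b + 2cy + c + y) + 1.
Since 4bcy + 2bc + 2by + b + 2cy + c + y is an integer, the product is of the form 2k+1 for an integer k.

2(4bcy + 2bc + 2by + b + 2cy + c + y) + 1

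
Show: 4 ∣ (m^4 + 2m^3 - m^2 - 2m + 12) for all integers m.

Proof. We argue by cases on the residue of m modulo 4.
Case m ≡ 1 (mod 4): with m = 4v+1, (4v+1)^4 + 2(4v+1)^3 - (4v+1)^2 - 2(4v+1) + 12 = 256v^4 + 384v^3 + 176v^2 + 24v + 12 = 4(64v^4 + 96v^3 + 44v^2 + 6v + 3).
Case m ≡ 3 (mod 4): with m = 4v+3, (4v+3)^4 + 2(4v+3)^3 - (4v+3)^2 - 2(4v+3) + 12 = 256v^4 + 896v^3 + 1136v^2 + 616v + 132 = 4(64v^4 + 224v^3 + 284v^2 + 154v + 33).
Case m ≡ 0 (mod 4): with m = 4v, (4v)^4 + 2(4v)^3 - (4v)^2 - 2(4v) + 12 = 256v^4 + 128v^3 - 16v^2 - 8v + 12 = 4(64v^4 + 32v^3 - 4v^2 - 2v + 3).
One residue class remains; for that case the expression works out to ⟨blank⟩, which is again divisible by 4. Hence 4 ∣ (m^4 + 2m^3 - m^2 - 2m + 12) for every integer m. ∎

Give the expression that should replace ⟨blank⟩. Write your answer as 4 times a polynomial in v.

The residues treated are {1, 3, 0}, so the missing case is m ≡ 2 (mod 4); write m = 4v+2.
Then (4v+2)^4 + 2(4v+2)^3 - (4v+2)^2 - 2(4v+2) + 12 = 256v^4 + 640v^3 + 560v^2 + 200v + 36 = 4(64v^4 + 160v^3 + 140v^2 + 50v + 9).

4(64v^4 + 160v^3 + 140v^2 + 50v + 9)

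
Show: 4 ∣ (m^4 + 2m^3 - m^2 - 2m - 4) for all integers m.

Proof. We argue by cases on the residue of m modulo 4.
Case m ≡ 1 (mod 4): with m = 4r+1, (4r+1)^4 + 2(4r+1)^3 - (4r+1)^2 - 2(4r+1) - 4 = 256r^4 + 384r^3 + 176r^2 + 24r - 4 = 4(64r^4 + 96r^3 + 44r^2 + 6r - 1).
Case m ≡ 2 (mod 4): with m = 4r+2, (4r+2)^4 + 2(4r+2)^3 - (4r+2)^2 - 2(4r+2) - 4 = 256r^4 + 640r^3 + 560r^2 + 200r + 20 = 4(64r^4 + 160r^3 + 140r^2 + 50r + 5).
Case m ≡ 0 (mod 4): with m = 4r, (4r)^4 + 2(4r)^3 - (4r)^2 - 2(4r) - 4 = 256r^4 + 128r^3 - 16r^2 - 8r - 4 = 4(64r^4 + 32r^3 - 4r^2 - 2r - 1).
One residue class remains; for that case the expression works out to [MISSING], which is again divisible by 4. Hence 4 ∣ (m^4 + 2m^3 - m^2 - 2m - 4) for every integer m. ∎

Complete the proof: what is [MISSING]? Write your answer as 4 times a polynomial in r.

4(64r^4 + 224r^3 + 284r^2 + 154r + 29)

Only m ≡ 3 (mod 4) is unaccounted for. Put m = 4r+3:
(4r+3)^4 + 2(4r+3)^3 - (4r+3)^2 - 2(4r+3) - 4 expands to 256r^4 + 896r^3 + 1136r^2 + 616r + 116,
and factoring out 4 leaves 4(64r^4 + 224r^3 + 284r^2 + 154r + 29).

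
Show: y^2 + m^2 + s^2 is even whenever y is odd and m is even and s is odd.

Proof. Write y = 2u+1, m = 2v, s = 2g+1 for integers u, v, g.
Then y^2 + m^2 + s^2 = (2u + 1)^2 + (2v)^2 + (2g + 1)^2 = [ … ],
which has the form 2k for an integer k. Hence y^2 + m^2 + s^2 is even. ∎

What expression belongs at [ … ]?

2(2g^2 + 2g + 2u^2 + 2u + 2v^2 + 1)

Expanding: (2u + 1)^2 + (2v)^2 + (2g + 1)^2 = 4g^2 + 4g + 4u^2 + 4u + 4v^2 + 2.
Every term is even; pulling out the factor of 2 gives 2(2g^2 + 2g + 2u^2 + 2u + 2v^2 + 1).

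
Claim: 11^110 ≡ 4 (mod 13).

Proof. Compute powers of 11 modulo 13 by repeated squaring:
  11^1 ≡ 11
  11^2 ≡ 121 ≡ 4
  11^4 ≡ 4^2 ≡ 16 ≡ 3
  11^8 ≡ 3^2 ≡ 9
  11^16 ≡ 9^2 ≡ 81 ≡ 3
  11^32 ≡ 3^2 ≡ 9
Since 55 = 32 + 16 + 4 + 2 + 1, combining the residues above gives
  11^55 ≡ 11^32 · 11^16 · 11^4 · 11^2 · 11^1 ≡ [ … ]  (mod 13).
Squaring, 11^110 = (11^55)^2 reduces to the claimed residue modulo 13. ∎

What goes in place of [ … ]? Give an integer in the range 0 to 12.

2

11^32 · 11^16 · 11^4 · 11^2 · 11^1 ≡ 9 · 3 · 3 · 4 · 11 = 3564.
3564 mod 13 = 2, so 11^55 ≡ 2 (mod 13).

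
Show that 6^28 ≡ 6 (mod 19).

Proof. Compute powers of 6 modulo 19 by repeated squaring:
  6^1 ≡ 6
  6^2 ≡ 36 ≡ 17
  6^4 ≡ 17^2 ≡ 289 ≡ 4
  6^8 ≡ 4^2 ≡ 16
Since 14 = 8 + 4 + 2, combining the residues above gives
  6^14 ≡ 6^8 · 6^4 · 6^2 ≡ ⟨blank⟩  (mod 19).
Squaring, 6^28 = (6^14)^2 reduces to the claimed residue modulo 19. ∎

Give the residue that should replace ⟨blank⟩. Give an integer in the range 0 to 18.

6^8 · 6^4 · 6^2 ≡ 16 · 4 · 17 = 1088.
1088 mod 19 = 5, so 6^14 ≡ 5 (mod 19).

5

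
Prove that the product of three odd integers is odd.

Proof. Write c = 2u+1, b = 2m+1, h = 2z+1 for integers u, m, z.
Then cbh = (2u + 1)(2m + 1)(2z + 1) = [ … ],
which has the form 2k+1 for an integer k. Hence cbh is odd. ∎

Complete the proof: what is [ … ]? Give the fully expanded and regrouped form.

2(4muz + 2mu + 2mz + m + 2uz + u + z) + 1

Expanding: (2u + 1)(2m + 1)(2z + 1) = 8muz + 4mu + 4mz + 2m + 4uz + 2u + 2z + 1.
Every term except the constant is even, so this is 2(4muz + 2mu + 2mz + m + 2uz + u + z) + 1,
and 4muz + 2mu + 2mz + m + 2uz + u + z ∈ ℤ gives the required form.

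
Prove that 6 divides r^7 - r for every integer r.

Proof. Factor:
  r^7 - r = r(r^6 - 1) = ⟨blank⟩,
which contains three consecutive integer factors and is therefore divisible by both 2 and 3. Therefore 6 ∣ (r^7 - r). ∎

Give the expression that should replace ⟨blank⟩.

r^6 - 1 = (r^2 - 1)(r^4 + r^2 + 1), and r^2 - 1 = (r-1)(r+1).
So r(r^6 - 1) = (r - 1)r(r + 1)(r^4 + r^2 + 1).

(r - 1)r(r + 1)(r^4 + r^2 + 1)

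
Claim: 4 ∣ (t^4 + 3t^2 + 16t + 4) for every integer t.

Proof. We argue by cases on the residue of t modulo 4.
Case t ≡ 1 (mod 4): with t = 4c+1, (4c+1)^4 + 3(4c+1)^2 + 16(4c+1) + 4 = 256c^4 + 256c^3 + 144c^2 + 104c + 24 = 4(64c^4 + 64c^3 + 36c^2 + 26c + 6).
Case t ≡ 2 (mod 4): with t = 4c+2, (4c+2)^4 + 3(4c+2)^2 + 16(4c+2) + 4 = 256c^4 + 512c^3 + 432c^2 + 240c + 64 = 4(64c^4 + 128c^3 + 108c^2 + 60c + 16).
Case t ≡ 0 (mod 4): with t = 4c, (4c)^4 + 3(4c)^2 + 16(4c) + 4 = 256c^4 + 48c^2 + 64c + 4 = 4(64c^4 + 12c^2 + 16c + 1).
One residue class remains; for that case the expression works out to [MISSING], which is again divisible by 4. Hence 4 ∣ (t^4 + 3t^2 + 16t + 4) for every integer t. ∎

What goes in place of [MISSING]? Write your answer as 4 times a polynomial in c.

4(64c^4 + 192c^3 + 228c^2 + 142c + 40)

Only t ≡ 3 (mod 4) is unaccounted for. Put t = 4c+3:
(4c+3)^4 + 3(4c+3)^2 + 16(4c+3) + 4 expands to 256c^4 + 768c^3 + 912c^2 + 568c + 160,
and factoring out 4 leaves 4(64c^4 + 192c^3 + 228c^2 + 142c + 40).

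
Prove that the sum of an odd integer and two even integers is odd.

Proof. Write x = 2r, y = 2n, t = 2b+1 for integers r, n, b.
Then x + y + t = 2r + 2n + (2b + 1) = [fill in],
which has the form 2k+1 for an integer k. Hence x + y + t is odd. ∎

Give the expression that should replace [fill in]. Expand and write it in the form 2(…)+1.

2r + 2n + (2b + 1) = 2b + 2n + 2r + 1
= 2(b + n + r) + 1.
Since b + n + r is an integer, the sum is of the form 2k+1 for an integer k.

2(b + n + r) + 1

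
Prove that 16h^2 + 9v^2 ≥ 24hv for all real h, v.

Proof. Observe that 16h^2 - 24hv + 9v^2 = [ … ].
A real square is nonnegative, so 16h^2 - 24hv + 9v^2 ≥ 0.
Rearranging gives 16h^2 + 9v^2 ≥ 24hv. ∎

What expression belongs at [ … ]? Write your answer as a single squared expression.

(4h - 3v)^2

16h^2 - 24hv + 9v^2 is a perfect-square trinomial: the outer terms are (4h)^2 and (3v)^2, and the cross term is -2·4h·3v.
So 16h^2 - 24hv + 9v^2 = (4h - 3v)^2 ≥ 0.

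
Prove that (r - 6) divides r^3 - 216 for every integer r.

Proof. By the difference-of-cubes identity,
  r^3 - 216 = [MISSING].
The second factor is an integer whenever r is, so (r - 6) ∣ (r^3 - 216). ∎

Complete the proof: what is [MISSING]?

(r - 6)(r^2 + 6r + 36)

Polynomial division of r^3 - 216 by r - 6 leaves remainder 0 and quotient r^2 + 6r + 36.
Hence r^3 - 216 = (r - 6)(r^2 + 6r + 36).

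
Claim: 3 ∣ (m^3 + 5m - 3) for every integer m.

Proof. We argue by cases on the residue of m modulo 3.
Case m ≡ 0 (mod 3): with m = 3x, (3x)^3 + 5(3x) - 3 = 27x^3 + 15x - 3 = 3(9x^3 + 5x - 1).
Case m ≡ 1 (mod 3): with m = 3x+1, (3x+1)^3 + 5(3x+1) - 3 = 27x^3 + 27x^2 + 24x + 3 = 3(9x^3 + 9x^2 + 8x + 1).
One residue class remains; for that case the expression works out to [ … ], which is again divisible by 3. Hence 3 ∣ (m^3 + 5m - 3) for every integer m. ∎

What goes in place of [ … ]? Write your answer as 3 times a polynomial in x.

The residues treated are {0, 1}, so the missing case is m ≡ 2 (mod 3); write m = 3x+2.
Then (3x+2)^3 + 5(3x+2) - 3 = 27x^3 + 54x^2 + 51x + 15 = 3(9x^3 + 18x^2 + 17x + 5).

3(9x^3 + 18x^2 + 17x + 5)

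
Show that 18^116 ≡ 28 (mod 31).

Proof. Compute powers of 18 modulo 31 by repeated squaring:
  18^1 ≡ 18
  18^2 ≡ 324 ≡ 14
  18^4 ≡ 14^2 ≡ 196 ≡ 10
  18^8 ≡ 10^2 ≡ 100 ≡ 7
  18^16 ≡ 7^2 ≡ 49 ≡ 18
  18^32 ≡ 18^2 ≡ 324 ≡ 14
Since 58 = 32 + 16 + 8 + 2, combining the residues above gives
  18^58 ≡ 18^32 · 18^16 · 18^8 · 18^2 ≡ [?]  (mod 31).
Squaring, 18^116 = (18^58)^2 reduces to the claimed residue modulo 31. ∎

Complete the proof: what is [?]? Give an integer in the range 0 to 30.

Multiply the listed residues: 14 · 18 · 7 · 14 = 252 → 1764 → 24696.
Reducing modulo 31: 24696 = 796·31 + 20, so 18^58 ≡ 20.

20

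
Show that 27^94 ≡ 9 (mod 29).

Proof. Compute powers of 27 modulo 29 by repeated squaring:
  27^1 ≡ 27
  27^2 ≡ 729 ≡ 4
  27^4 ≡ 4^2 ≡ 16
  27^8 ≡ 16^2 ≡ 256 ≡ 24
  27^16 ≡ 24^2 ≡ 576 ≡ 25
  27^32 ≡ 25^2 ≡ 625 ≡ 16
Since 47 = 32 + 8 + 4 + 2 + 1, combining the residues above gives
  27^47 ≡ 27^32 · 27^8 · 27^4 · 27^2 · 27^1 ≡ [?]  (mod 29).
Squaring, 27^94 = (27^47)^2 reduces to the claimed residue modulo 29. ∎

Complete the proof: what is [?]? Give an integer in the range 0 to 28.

Multiply the listed residues: 16 · 24 · 16 · 4 · 27 = 384 → 6144 → 24576 → 663552.
Reducing modulo 29: 663552 = 22881·29 + 3, so 27^47 ≡ 3.

3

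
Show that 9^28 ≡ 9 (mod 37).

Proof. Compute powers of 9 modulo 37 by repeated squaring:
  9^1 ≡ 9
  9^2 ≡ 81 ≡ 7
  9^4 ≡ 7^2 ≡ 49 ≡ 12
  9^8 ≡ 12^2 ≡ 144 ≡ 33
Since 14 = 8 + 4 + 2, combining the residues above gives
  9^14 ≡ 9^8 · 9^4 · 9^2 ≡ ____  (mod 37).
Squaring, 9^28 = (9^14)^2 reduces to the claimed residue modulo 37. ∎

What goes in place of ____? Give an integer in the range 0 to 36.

Multiply the listed residues: 33 · 12 · 7 = 396 → 2772.
Reducing modulo 37: 2772 = 74·37 + 34, so 9^14 ≡ 34.

34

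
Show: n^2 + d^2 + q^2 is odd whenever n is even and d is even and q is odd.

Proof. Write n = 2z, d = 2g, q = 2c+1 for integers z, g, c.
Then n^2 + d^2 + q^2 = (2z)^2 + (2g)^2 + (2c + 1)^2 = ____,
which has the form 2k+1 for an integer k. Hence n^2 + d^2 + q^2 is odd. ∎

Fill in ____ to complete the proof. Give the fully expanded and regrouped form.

2(2c^2 + 2c + 2g^2 + 2z^2) + 1

Expanding: (2z)^2 + (2g)^2 + (2c + 1)^2 = 4c^2 + 4c + 4g^2 + 4z^2 + 1.
Every term except the constant is even, so this is 2(2c^2 + 2c + 2g^2 + 2z^2) + 1,
and 2c^2 + 2c + 2g^2 + 2z^2 ∈ ℤ gives the required form.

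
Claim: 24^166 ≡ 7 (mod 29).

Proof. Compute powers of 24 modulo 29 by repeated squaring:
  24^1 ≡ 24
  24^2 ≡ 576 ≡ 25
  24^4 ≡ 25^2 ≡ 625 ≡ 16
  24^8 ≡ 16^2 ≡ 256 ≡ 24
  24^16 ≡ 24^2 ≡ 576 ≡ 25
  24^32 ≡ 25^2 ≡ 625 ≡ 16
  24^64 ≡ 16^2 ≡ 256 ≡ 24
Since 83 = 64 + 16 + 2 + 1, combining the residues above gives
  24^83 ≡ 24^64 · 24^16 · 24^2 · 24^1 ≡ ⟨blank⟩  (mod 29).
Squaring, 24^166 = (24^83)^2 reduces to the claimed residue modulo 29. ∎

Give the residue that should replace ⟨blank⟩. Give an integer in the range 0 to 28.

Multiply the listed residues: 24 · 25 · 25 · 24 = 600 → 15000 → 360000.
Reducing modulo 29: 360000 = 12413·29 + 23, so 24^83 ≡ 23.

23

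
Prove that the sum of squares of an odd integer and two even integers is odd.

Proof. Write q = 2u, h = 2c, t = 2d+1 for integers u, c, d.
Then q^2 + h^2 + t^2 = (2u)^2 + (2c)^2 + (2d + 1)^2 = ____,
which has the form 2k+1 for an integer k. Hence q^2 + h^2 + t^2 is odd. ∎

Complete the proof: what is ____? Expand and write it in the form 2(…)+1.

(2u)^2 + (2c)^2 + (2d + 1)^2 = 4c^2 + 4d^2 + 4d + 4u^2 + 1
= 2(2c^2 + 2d^2 + 2d + 2u^2) + 1.
Since 2c^2 + 2d^2 + 2d + 2u^2 is an integer, the sum of squares is of the form 2k+1 for an integer k.

2(2c^2 + 2d^2 + 2d + 2u^2) + 1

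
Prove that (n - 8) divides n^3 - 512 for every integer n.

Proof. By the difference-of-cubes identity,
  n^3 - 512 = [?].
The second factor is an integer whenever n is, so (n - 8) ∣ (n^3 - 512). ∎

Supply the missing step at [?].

Polynomial division of n^3 - 512 by n - 8 leaves remainder 0 and quotient n^2 + 8n + 64.
Hence n^3 - 512 = (n - 8)(n^2 + 8n + 64).

(n - 8)(n^2 + 8n + 64)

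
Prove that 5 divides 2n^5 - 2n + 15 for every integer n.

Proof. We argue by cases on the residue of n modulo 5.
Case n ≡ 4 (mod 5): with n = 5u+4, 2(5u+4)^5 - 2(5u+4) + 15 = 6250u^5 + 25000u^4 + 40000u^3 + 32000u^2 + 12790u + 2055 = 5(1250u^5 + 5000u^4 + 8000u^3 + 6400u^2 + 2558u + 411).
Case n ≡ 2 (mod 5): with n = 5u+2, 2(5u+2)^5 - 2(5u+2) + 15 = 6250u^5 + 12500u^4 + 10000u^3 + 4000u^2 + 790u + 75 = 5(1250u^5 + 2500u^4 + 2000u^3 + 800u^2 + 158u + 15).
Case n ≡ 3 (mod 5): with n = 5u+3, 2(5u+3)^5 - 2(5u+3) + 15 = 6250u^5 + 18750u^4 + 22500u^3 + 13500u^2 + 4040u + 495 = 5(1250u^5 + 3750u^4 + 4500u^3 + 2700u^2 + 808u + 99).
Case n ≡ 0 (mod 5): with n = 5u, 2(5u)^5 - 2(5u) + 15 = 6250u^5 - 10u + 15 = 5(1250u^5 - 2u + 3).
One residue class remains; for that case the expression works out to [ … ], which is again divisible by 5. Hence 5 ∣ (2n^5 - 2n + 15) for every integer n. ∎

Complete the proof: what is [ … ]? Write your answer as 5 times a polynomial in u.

Only n ≡ 1 (mod 5) is unaccounted for. Put n = 5u+1:
2(5u+1)^5 - 2(5u+1) + 15 expands to 6250u^5 + 6250u^4 + 2500u^3 + 500u^2 + 40u + 15,
and factoring out 5 leaves 5(1250u^5 + 1250u^4 + 500u^3 + 100u^2 + 8u + 3).

5(1250u^5 + 1250u^4 + 500u^3 + 100u^2 + 8u + 3)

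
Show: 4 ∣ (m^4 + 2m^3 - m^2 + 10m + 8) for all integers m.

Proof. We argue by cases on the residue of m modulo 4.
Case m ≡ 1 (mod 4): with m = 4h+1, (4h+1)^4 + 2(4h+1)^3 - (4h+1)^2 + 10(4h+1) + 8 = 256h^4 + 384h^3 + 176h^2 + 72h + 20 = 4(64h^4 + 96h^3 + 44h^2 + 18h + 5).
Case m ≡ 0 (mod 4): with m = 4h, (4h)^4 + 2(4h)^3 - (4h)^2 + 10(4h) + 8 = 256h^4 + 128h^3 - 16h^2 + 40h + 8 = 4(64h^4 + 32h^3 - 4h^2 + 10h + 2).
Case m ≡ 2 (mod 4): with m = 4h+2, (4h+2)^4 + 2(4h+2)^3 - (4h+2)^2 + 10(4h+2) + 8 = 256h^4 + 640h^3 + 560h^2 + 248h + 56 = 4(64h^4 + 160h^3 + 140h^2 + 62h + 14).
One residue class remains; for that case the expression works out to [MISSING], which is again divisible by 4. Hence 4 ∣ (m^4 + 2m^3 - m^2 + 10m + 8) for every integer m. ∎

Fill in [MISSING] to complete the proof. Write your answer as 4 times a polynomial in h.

4(64h^4 + 224h^3 + 284h^2 + 166h + 41)

The residues treated are {1, 0, 2}, so the missing case is m ≡ 3 (mod 4); write m = 4h+3.
Then (4h+3)^4 + 2(4h+3)^3 - (4h+3)^2 + 10(4h+3) + 8 = 256h^4 + 896h^3 + 1136h^2 + 664h + 164 = 4(64h^4 + 224h^3 + 284h^2 + 166h + 41).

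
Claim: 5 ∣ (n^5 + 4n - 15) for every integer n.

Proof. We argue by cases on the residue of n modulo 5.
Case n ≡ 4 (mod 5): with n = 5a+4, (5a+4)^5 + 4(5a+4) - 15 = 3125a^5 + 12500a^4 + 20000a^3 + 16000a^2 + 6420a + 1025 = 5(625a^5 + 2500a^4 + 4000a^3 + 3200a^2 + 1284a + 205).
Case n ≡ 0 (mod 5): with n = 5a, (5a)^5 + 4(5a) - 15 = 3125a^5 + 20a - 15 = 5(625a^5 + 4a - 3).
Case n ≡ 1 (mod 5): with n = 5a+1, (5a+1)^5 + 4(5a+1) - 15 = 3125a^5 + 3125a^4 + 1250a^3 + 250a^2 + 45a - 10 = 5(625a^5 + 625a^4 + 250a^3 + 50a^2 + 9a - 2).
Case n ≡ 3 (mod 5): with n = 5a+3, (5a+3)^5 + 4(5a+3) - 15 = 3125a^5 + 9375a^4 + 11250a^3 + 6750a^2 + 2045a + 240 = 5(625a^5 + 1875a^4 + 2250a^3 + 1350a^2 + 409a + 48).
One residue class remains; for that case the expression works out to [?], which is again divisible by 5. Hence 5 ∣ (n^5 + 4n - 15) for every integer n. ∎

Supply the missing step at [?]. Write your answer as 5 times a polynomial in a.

5(625a^5 + 1250a^4 + 1000a^3 + 400a^2 + 84a + 5)

Only n ≡ 2 (mod 5) is unaccounted for. Put n = 5a+2:
(5a+2)^5 + 4(5a+2) - 15 expands to 3125a^5 + 6250a^4 + 5000a^3 + 2000a^2 + 420a + 25,
and factoring out 5 leaves 5(625a^5 + 1250a^4 + 1000a^3 + 400a^2 + 84a + 5).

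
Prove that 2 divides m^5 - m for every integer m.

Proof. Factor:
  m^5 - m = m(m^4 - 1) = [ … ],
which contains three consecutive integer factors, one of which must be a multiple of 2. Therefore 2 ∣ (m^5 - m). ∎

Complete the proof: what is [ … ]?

(m - 1)m(m + 1)(m^2 + 1)

m^4 - 1 = (m^2 - 1)(m^2 + 1), and m^2 - 1 = (m-1)(m+1).
So m(m^4 - 1) = (m - 1)m(m + 1)(m^2 + 1).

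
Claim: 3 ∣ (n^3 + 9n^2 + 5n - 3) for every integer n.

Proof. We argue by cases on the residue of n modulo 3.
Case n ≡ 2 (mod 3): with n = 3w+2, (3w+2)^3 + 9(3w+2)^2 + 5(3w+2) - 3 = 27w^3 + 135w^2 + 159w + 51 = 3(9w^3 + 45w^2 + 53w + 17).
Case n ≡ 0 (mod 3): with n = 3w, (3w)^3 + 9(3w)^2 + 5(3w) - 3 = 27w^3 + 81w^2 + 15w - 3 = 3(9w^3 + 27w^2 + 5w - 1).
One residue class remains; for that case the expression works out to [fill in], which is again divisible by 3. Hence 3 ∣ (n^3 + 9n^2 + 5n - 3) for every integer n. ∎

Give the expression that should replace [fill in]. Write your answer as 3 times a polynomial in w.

The residues treated are {2, 0}, so the missing case is n ≡ 1 (mod 3); write n = 3w+1.
Then (3w+1)^3 + 9(3w+1)^2 + 5(3w+1) - 3 = 27w^3 + 108w^2 + 78w + 12 = 3(9w^3 + 36w^2 + 26w + 4).

3(9w^3 + 36w^2 + 26w + 4)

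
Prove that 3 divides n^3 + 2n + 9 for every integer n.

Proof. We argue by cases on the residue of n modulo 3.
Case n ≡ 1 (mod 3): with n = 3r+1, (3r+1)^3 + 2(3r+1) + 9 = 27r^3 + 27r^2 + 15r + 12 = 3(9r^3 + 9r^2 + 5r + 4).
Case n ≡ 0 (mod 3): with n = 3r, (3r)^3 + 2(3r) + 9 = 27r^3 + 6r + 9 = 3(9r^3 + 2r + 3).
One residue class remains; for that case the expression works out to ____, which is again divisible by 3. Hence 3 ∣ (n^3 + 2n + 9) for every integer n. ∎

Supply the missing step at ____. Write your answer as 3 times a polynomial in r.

3(9r^3 + 18r^2 + 14r + 7)

The residues treated are {1, 0}, so the missing case is n ≡ 2 (mod 3); write n = 3r+2.
Then (3r+2)^3 + 2(3r+2) + 9 = 27r^3 + 54r^2 + 42r + 21 = 3(9r^3 + 18r^2 + 14r + 7).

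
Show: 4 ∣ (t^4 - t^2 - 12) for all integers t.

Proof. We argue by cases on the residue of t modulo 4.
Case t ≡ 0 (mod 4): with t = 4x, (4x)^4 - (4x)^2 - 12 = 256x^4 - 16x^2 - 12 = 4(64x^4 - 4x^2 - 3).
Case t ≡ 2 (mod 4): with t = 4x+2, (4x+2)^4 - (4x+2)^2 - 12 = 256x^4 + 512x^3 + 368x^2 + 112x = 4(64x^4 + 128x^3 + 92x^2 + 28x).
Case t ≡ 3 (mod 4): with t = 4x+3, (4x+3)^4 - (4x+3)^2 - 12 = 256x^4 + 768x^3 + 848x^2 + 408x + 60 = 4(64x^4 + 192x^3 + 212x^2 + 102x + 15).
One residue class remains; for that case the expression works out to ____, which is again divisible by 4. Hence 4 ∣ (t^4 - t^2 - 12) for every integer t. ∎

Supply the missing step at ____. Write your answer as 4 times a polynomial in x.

Only t ≡ 1 (mod 4) is unaccounted for. Put t = 4x+1:
(4x+1)^4 - (4x+1)^2 - 12 expands to 256x^4 + 256x^3 + 80x^2 + 8x - 12,
and factoring out 4 leaves 4(64x^4 + 64x^3 + 20x^2 + 2x - 3).

4(64x^4 + 64x^3 + 20x^2 + 2x - 3)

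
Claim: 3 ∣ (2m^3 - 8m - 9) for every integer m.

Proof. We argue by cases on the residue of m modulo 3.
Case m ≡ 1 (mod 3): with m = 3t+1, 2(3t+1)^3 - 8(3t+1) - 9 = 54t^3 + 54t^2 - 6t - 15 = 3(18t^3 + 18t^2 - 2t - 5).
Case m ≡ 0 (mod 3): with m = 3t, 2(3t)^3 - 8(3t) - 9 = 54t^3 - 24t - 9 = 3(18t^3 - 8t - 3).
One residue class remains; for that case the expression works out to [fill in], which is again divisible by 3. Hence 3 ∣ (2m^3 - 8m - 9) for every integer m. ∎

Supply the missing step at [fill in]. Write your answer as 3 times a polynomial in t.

3(18t^3 + 36t^2 + 16t - 3)

Only m ≡ 2 (mod 3) is unaccounted for. Put m = 3t+2:
2(3t+2)^3 - 8(3t+2) - 9 expands to 54t^3 + 108t^2 + 48t - 9,
and factoring out 3 leaves 3(18t^3 + 36t^2 + 16t - 3).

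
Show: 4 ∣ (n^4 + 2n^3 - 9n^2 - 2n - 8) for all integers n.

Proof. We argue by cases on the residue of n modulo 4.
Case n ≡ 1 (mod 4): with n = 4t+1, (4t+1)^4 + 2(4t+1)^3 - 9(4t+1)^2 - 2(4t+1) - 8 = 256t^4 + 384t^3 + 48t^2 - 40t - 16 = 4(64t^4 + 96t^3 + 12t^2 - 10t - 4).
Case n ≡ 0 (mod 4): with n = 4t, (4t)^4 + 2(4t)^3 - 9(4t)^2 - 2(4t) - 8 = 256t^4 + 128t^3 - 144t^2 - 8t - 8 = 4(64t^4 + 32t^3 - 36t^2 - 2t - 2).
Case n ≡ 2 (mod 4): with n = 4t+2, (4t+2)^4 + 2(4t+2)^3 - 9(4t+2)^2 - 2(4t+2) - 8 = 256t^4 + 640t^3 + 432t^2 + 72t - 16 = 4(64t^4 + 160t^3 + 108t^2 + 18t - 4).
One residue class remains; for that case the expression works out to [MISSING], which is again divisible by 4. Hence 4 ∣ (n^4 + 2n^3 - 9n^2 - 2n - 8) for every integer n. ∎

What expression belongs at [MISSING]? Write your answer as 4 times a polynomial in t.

Only n ≡ 3 (mod 4) is unaccounted for. Put n = 4t+3:
(4t+3)^4 + 2(4t+3)^3 - 9(4t+3)^2 - 2(4t+3) - 8 expands to 256t^4 + 896t^3 + 1008t^2 + 424t + 40,
and factoring out 4 leaves 4(64t^4 + 224t^3 + 252t^2 + 106t + 10).

4(64t^4 + 224t^3 + 252t^2 + 106t + 10)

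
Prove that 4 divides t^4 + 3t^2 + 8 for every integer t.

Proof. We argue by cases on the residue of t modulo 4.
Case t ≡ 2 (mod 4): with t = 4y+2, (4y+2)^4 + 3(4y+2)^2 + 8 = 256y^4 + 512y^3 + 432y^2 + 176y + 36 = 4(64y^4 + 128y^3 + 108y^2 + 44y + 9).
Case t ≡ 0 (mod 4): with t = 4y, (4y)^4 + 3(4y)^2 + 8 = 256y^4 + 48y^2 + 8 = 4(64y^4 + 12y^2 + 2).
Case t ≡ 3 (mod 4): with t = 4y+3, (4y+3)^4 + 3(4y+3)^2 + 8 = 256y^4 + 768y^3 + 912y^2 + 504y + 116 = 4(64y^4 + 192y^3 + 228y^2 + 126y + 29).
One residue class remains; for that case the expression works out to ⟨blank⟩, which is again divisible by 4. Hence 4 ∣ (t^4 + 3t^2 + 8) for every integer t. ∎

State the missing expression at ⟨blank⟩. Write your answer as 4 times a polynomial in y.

Only t ≡ 1 (mod 4) is unaccounted for. Put t = 4y+1:
(4y+1)^4 + 3(4y+1)^2 + 8 expands to 256y^4 + 256y^3 + 144y^2 + 40y + 12,
and factoring out 4 leaves 4(64y^4 + 64y^3 + 36y^2 + 10y + 3).

4(64y^4 + 64y^3 + 36y^2 + 10y + 3)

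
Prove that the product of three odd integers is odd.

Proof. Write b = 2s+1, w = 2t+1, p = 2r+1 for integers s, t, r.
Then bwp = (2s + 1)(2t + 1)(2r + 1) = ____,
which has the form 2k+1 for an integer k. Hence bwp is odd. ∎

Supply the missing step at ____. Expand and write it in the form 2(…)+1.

Expanding: (2s + 1)(2t + 1)(2r + 1) = 8rst + 4rs + 4rt + 2r + 4st + 2s + 2t + 1.
Every term except the constant is even, so this is 2(4rst + 2rs + 2rt + r + 2st + s + t) + 1,
and 4rst + 2rs + 2rt + r + 2st + s + t ∈ ℤ gives the required form.

2(4rst + 2rs + 2rt + r + 2st + s + t) + 1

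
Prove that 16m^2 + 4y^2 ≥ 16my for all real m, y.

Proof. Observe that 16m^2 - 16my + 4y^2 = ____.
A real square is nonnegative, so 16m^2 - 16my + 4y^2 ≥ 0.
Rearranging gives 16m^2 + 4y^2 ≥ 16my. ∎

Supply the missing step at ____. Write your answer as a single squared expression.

(4m - 2y)^2

16m^2 - 16my + 4y^2 is a perfect-square trinomial: the outer terms are (4m)^2 and (2y)^2, and the cross term is -2·4m·2y.
So 16m^2 - 16my + 4y^2 = (4m - 2y)^2 ≥ 0.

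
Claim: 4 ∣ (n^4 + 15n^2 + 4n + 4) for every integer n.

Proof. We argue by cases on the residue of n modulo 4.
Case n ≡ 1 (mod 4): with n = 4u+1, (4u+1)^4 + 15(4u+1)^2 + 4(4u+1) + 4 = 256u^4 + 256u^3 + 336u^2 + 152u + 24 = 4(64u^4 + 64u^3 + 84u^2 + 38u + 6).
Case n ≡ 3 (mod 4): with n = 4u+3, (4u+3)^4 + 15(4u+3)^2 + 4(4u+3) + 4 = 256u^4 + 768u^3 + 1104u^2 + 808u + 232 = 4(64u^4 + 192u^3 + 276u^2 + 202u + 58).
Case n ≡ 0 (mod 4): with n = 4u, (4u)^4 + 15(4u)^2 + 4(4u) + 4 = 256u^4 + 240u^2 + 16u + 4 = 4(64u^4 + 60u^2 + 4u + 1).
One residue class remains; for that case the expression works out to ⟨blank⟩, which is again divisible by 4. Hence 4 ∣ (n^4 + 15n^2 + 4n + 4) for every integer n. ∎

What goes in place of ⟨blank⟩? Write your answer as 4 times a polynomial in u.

4(64u^4 + 128u^3 + 156u^2 + 96u + 22)

The residues treated are {1, 3, 0}, so the missing case is n ≡ 2 (mod 4); write n = 4u+2.
Then (4u+2)^4 + 15(4u+2)^2 + 4(4u+2) + 4 = 256u^4 + 512u^3 + 624u^2 + 384u + 88 = 4(64u^4 + 128u^3 + 156u^2 + 96u + 22).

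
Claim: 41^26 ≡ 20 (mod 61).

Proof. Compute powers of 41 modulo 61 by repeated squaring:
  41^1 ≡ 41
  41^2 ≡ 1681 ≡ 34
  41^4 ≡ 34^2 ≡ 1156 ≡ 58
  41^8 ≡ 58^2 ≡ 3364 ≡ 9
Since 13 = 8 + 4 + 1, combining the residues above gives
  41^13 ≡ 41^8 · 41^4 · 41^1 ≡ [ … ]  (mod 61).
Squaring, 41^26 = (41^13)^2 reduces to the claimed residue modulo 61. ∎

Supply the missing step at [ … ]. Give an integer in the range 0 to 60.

41^8 · 41^4 · 41^1 ≡ 9 · 58 · 41 = 21402.
21402 mod 61 = 52, so 41^13 ≡ 52 (mod 61).

52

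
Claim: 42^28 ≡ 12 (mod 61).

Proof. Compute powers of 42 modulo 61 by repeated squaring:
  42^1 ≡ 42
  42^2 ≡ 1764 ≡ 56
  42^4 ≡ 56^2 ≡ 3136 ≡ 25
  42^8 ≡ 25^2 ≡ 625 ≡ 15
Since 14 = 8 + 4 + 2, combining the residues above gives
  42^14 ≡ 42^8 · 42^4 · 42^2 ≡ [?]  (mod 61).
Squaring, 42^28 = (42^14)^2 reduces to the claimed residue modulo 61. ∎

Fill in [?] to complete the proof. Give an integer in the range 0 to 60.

Multiply the listed residues: 15 · 25 · 56 = 375 → 21000.
Reducing modulo 61: 21000 = 344·61 + 16, so 42^14 ≡ 16.

16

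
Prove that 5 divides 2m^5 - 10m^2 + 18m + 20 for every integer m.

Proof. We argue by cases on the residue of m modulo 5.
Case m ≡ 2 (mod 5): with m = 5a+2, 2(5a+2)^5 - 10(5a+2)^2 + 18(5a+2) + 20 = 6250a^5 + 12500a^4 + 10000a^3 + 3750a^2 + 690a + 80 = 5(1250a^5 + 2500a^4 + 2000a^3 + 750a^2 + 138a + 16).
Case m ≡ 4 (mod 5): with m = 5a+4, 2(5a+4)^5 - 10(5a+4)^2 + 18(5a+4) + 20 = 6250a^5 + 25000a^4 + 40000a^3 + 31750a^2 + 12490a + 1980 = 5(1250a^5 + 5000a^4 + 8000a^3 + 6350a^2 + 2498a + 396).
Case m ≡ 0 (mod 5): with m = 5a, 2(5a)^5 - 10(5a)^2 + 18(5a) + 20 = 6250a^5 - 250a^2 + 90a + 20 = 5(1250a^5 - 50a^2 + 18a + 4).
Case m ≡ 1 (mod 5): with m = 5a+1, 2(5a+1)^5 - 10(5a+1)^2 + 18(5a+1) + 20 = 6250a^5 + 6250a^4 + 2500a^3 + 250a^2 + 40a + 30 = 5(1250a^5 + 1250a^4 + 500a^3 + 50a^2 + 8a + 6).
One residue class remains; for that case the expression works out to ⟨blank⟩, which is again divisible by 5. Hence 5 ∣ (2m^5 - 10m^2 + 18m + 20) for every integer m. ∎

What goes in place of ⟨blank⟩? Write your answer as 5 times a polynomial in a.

5(1250a^5 + 3750a^4 + 4500a^3 + 2650a^2 + 768a + 94)

Only m ≡ 3 (mod 5) is unaccounted for. Put m = 5a+3:
2(5a+3)^5 - 10(5a+3)^2 + 18(5a+3) + 20 expands to 6250a^5 + 18750a^4 + 22500a^3 + 13250a^2 + 3840a + 470,
and factoring out 5 leaves 5(1250a^5 + 3750a^4 + 4500a^3 + 2650a^2 + 768a + 94).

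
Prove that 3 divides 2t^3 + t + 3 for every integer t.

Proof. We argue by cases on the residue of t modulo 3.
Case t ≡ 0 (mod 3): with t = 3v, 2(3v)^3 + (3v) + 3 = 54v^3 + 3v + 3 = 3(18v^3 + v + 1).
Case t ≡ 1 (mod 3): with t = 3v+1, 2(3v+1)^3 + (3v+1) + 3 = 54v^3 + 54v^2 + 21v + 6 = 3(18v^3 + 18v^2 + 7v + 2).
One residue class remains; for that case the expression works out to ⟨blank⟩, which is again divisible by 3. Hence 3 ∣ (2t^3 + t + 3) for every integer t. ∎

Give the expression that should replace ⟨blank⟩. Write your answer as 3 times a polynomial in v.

Only t ≡ 2 (mod 3) is unaccounted for. Put t = 3v+2:
2(3v+2)^3 + (3v+2) + 3 expands to 54v^3 + 108v^2 + 75v + 21,
and factoring out 3 leaves 3(18v^3 + 36v^2 + 25v + 7).

3(18v^3 + 36v^2 + 25v + 7)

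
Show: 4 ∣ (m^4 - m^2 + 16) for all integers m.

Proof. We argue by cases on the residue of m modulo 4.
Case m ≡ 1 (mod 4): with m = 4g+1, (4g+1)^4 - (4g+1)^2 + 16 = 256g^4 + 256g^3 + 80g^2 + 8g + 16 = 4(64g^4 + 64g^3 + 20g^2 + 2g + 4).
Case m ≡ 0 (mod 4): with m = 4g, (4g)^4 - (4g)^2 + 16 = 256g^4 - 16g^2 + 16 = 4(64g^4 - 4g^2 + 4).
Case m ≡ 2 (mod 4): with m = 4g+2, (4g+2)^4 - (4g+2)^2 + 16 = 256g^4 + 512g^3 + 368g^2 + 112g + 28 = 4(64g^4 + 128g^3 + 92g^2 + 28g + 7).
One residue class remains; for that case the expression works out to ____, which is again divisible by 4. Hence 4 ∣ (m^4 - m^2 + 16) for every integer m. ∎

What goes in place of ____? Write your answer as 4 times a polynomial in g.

Only m ≡ 3 (mod 4) is unaccounted for. Put m = 4g+3:
(4g+3)^4 - (4g+3)^2 + 16 expands to 256g^4 + 768g^3 + 848g^2 + 408g + 88,
and factoring out 4 leaves 4(64g^4 + 192g^3 + 212g^2 + 102g + 22).

4(64g^4 + 192g^3 + 212g^2 + 102g + 22)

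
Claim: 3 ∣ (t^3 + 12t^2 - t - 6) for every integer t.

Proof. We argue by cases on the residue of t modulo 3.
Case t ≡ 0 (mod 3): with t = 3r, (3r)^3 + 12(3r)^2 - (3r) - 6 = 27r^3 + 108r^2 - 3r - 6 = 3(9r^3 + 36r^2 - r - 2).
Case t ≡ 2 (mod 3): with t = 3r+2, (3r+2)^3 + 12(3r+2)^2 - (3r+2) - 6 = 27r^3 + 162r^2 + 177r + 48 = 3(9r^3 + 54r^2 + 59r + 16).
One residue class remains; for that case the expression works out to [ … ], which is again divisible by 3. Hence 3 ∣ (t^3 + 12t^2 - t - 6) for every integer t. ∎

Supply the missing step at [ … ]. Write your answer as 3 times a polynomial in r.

The residues treated are {0, 2}, so the missing case is t ≡ 1 (mod 3); write t = 3r+1.
Then (3r+1)^3 + 12(3r+1)^2 - (3r+1) - 6 = 27r^3 + 135r^2 + 78r + 6 = 3(9r^3 + 45r^2 + 26r + 2).

3(9r^3 + 45r^2 + 26r + 2)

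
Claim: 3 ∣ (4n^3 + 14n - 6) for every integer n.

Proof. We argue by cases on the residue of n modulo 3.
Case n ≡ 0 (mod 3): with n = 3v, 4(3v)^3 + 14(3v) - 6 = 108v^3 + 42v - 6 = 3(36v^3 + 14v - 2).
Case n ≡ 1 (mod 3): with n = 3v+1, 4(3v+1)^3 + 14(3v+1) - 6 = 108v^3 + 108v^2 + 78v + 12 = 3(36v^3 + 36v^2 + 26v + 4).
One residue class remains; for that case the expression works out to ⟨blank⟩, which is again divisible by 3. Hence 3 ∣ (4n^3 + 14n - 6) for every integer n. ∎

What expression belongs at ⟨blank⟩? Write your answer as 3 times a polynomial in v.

3(36v^3 + 72v^2 + 62v + 18)

The residues treated are {0, 1}, so the missing case is n ≡ 2 (mod 3); write n = 3v+2.
Then 4(3v+2)^3 + 14(3v+2) - 6 = 108v^3 + 216v^2 + 186v + 54 = 3(36v^3 + 72v^2 + 62v + 18).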